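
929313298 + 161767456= 1091080754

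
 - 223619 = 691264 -914883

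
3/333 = 1/111 = 0.01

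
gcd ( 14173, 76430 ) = 1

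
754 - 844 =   -  90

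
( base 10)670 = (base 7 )1645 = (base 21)1AJ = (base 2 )1010011110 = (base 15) 2EA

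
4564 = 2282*2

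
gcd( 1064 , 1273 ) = 19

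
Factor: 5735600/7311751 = 2^4 * 5^2*13^1*17^( - 1 )  *19^( - 1)*1103^1*22637^ ( -1) 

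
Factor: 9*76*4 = 2736 = 2^4*3^2 * 19^1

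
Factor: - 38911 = -167^1*233^1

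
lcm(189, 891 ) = 6237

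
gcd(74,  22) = 2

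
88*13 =1144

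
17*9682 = 164594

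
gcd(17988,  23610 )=6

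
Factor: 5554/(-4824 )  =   - 2777/2412 = -2^(-2)*3^(  -  2)*67^( - 1)*2777^1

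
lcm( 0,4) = 0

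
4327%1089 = 1060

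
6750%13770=6750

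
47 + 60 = 107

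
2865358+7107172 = 9972530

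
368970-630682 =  - 261712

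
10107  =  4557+5550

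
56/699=56/699 = 0.08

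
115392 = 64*1803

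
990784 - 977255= 13529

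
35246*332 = 11701672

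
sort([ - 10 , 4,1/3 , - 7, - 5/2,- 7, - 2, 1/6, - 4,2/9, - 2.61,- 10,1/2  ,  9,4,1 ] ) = [-10,-10, - 7, - 7, - 4,- 2.61,- 5/2, - 2,1/6,2/9,  1/3,1/2,1,4, 4,9]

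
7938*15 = 119070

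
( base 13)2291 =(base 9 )6578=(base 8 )11362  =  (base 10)4850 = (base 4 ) 1023302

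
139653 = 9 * 15517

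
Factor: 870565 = 5^1*157^1*1109^1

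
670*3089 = 2069630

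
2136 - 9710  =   - 7574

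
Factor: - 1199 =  - 11^1*109^1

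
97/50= 97/50 = 1.94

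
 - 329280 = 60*(  -  5488) 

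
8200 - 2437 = 5763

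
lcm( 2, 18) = 18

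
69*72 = 4968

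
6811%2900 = 1011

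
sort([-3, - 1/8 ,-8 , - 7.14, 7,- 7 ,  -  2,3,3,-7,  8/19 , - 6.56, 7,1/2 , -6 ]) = [ - 8 , - 7.14,  -  7, - 7, - 6.56, - 6, - 3,  -  2,-1/8,8/19, 1/2,3,3, 7,7] 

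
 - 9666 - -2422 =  - 7244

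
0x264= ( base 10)612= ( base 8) 1144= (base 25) oc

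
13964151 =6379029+7585122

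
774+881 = 1655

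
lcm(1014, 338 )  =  1014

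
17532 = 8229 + 9303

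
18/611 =18/611  =  0.03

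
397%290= 107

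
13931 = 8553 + 5378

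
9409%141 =103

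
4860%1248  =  1116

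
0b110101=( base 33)1K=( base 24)25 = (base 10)53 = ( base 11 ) 49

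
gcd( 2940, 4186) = 14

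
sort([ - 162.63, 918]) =[ - 162.63, 918 ]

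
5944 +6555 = 12499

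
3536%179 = 135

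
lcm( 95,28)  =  2660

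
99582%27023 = 18513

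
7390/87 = 84 + 82/87 = 84.94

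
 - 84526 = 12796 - 97322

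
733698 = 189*3882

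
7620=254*30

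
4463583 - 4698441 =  - 234858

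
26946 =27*998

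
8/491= 8/491=0.02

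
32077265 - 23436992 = 8640273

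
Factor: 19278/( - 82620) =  - 7/30 = - 2^( - 1)*3^( - 1 )*5^( -1 )*7^1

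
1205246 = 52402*23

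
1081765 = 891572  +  190193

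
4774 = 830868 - 826094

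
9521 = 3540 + 5981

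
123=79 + 44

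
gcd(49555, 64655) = 5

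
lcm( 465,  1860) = 1860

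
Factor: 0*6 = 0=0^1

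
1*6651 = 6651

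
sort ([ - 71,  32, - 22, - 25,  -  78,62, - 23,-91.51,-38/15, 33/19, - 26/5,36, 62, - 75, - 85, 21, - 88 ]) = [ -91.51,  -  88 , - 85,-78, - 75, - 71,- 25, - 23, - 22, - 26/5,-38/15, 33/19, 21,32, 36, 62, 62 ] 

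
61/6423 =61/6423 = 0.01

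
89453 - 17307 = 72146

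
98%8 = 2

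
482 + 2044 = 2526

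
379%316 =63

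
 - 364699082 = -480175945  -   - 115476863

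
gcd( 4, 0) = 4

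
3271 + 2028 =5299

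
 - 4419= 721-5140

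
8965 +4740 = 13705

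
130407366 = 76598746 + 53808620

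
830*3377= 2802910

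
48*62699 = 3009552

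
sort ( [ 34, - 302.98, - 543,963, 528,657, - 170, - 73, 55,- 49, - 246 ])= [ - 543, - 302.98, -246, - 170, - 73, - 49, 34, 55,528,657, 963 ]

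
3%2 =1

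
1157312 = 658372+498940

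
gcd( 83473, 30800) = 1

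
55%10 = 5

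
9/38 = 9/38 = 0.24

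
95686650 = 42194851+53491799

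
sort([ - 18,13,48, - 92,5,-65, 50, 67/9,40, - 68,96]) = [  -  92, - 68,-65, - 18, 5,67/9, 13,40, 48,  50  ,  96]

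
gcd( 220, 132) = 44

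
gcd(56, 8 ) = 8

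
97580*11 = 1073380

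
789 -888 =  - 99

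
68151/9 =7572  +  1/3=7572.33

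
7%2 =1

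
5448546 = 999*5454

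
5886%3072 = 2814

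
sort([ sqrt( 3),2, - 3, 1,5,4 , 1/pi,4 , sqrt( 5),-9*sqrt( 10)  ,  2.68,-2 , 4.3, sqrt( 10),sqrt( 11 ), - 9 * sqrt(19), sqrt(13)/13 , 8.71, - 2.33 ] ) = [ - 9 * sqrt (19),-9 *sqrt( 10), -3, - 2.33,-2,  sqrt( 13 )/13 , 1/pi, 1, sqrt( 3),2, sqrt( 5),2.68,sqrt( 10),sqrt( 11),  4,4,  4.3,  5, 8.71]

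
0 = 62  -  62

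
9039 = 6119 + 2920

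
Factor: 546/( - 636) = - 2^( - 1 )*7^1*13^1 * 53^( - 1) = -  91/106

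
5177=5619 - 442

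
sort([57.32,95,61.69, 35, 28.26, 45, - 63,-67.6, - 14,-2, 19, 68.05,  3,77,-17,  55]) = [ - 67.6, - 63, - 17,-14,-2,3,  19,28.26,35,  45, 55 , 57.32,61.69, 68.05, 77, 95 ]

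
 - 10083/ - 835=10083/835= 12.08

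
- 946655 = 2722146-3668801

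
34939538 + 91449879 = 126389417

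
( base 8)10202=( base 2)1000010000010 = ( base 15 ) 13bb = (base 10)4226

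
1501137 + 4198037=5699174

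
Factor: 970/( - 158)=  -  485/79  =  -  5^1*79^ ( - 1)*97^1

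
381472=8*47684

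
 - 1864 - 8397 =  - 10261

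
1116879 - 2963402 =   -  1846523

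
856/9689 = 856/9689 = 0.09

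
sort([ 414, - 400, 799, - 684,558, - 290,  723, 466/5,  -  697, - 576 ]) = [ - 697,-684,  -  576, - 400,  -  290,466/5,414, 558,723, 799] 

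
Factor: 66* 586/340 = 3^1*5^(-1 ) * 11^1*17^( - 1) * 293^1=9669/85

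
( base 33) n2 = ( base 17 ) 2AD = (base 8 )1371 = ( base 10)761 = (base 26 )137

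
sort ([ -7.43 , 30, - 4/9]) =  [ - 7.43, - 4/9,  30 ]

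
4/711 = 4/711 = 0.01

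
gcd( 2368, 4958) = 74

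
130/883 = 130/883 = 0.15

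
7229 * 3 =21687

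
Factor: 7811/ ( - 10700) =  - 73/100 = -2^( - 2)*5^(-2)*73^1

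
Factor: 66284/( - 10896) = - 73/12 = -2^( - 2)* 3^( - 1 )*73^1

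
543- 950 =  - 407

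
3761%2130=1631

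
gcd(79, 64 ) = 1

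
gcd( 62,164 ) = 2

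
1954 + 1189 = 3143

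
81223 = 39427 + 41796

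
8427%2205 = 1812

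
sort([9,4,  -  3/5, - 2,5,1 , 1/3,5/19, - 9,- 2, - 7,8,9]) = [ - 9 , - 7, - 2, - 2, - 3/5,5/19,1/3,1,4, 5,8, 9,9]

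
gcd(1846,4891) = 1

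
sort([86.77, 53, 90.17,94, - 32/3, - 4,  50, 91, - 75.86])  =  [ -75.86, -32/3 , - 4,  50,53, 86.77, 90.17 , 91 , 94 ]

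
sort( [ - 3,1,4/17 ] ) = [  -  3 , 4/17,1]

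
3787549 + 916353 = 4703902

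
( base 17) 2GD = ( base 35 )ON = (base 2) 1101011111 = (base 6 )3555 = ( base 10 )863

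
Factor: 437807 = 233^1*1879^1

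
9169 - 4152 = 5017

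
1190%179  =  116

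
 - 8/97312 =-1/12164 = -  0.00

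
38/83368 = 19/41684 = 0.00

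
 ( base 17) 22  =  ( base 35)11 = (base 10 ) 36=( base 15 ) 26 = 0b100100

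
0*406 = 0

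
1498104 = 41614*36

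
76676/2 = 38338 = 38338.00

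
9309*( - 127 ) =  - 1182243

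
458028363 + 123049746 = 581078109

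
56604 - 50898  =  5706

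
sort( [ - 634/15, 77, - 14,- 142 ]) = [ - 142, - 634/15, - 14,77]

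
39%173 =39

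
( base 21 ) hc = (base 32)bh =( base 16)171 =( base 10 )369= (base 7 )1035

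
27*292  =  7884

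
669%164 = 13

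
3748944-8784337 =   -  5035393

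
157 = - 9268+9425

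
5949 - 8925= -2976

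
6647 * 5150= 34232050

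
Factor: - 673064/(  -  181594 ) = 2^2*101^1 * 109^( - 1) = 404/109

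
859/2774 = 859/2774 = 0.31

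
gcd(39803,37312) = 53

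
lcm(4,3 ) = 12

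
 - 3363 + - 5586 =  - 8949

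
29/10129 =29/10129   =  0.00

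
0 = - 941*0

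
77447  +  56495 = 133942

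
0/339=0 =0.00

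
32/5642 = 16/2821 = 0.01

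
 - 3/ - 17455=3/17455  =  0.00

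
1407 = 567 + 840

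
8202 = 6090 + 2112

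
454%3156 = 454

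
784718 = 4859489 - 4074771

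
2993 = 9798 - 6805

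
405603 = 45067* 9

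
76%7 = 6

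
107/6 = 17+5/6 = 17.83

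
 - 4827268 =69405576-74232844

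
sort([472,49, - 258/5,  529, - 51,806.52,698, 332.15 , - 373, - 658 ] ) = [ - 658, - 373, - 258/5,  -  51,49,  332.15, 472, 529, 698,806.52 ]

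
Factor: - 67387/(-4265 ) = 79/5= 5^( - 1 )*79^1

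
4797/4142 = 4797/4142 = 1.16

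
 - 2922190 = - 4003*730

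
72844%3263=1058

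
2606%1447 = 1159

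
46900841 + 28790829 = 75691670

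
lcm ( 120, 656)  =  9840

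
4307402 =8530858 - 4223456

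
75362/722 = 37681/361=104.38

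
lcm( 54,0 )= 0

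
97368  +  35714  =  133082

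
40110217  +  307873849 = 347984066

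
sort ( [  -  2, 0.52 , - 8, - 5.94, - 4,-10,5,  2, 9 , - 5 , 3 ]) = [-10, - 8,-5.94,-5, - 4,-2,0.52,2, 3, 5,  9 ] 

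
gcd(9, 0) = 9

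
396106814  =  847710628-451603814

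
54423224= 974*55876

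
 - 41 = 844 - 885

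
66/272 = 33/136= 0.24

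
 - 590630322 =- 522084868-68545454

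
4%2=0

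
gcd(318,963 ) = 3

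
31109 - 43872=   -  12763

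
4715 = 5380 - 665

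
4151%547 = 322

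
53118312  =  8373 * 6344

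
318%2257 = 318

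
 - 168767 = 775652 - 944419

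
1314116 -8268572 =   -  6954456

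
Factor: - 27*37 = -3^3 * 37^1 = -999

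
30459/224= 135 + 219/224 = 135.98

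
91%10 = 1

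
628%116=48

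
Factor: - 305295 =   -  3^1 * 5^1*20353^1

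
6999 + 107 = 7106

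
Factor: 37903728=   2^4*3^1*353^1*2237^1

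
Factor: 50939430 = 2^1 * 3^1 * 5^1* 67^1*25343^1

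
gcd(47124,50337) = 1071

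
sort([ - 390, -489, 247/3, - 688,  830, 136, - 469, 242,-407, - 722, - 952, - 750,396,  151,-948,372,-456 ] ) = [ - 952,-948, - 750 , - 722  , - 688, - 489, - 469,-456, - 407, - 390,247/3, 136 , 151,242,372,396,830 ]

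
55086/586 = 94 + 1/293 = 94.00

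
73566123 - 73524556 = 41567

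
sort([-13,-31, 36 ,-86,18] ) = [ - 86, - 31, - 13  ,  18,36] 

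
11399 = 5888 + 5511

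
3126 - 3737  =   - 611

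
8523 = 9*947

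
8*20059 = 160472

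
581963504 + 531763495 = 1113726999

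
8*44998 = 359984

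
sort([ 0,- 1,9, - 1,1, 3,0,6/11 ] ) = [ - 1, - 1,0, 0, 6/11, 1, 3,9 ] 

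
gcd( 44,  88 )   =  44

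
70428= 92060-21632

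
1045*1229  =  1284305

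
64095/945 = 4273/63 = 67.83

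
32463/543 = 59 + 142/181 = 59.78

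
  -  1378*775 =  - 1067950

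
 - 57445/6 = -57445/6=- 9574.17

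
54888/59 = 54888/59 = 930.31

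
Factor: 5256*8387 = 44082072 = 2^3*3^2* 73^1*8387^1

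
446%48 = 14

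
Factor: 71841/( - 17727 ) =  - 77/19  =  - 7^1*11^1 * 19^( - 1 )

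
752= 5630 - 4878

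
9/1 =9=9.00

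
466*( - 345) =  - 160770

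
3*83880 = 251640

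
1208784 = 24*50366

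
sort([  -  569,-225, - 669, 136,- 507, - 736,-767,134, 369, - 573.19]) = [ - 767, - 736, - 669, -573.19, - 569, - 507, - 225, 134,136,369]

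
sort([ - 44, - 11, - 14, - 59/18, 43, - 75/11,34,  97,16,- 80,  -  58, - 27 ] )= [ - 80, - 58, - 44,  -  27, - 14,- 11,- 75/11, - 59/18, 16,  34, 43,97]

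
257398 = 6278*41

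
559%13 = 0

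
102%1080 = 102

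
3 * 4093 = 12279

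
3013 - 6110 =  - 3097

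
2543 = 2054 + 489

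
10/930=1/93=0.01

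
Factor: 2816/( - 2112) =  - 4/3 = - 2^2 * 3^( - 1)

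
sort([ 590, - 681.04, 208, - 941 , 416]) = [ - 941,-681.04, 208, 416 , 590]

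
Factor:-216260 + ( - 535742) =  - 752002 = - 2^1*376001^1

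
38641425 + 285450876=324092301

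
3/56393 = 3/56393 = 0.00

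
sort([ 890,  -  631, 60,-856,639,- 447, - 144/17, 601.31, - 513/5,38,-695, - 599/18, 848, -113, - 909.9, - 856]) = [-909.9, - 856, - 856, - 695, - 631, - 447, - 113, - 513/5, - 599/18,-144/17,38,60, 601.31,639,848,890 ]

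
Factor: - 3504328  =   - 2^3*43^1*61^1*167^1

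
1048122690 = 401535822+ 646586868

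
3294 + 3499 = 6793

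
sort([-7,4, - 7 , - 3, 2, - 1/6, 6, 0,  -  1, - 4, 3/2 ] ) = [  -  7,-7,- 4, -3,  -  1, - 1/6, 0,  3/2, 2, 4,6]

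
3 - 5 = - 2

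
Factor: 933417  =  3^3 * 181^1*191^1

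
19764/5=3952 + 4/5= 3952.80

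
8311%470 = 321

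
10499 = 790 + 9709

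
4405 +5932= 10337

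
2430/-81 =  - 30/1  =  - 30.00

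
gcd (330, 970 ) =10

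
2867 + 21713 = 24580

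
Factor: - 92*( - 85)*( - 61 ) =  - 2^2*5^1*17^1*23^1*61^1 = - 477020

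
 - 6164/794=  - 3082/397 = -  7.76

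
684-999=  - 315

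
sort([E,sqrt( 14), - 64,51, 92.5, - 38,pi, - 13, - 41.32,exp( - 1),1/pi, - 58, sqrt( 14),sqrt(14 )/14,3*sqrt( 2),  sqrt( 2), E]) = [ -64 , - 58, - 41.32, - 38, - 13,sqrt (14 ) /14,1/pi , exp( - 1), sqrt ( 2 ),E , E,pi, sqrt( 14),sqrt( 14), 3*sqrt(2),51, 92.5] 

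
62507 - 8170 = 54337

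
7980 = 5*1596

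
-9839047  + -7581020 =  - 17420067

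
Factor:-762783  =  - 3^1*7^2 * 5189^1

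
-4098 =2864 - 6962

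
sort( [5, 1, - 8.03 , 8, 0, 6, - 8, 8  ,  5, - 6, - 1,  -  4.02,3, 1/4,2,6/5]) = [-8.03, - 8,  -  6, - 4.02, - 1, 0, 1/4,1,6/5,  2,3, 5,  5, 6,8, 8]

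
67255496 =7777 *8648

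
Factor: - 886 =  - 2^1*443^1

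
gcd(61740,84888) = 36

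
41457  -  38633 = 2824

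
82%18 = 10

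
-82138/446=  - 185 + 186/223 = - 184.17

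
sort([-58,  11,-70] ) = [-70 , - 58,11]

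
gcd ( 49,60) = 1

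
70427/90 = 782+47/90 = 782.52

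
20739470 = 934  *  22205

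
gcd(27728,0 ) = 27728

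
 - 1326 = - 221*6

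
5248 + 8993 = 14241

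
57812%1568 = 1364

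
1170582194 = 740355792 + 430226402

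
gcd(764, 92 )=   4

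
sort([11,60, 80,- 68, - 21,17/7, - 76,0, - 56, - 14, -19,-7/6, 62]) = [ -76, - 68, - 56, - 21, - 19 , - 14, - 7/6, 0,17/7 , 11, 60, 62, 80]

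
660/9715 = 132/1943 = 0.07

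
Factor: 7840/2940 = 2^3*3^ (  -  1)= 8/3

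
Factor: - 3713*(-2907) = 3^2*17^1 * 19^1*47^1*79^1 = 10793691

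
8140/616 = 13 + 3/14 = 13.21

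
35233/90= 35233/90 = 391.48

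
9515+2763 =12278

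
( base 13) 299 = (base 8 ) 720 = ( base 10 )464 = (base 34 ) dm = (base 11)392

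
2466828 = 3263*756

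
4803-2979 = 1824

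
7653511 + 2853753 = 10507264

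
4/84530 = 2/42265 = 0.00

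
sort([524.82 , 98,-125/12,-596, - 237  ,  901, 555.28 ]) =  [ -596, - 237, - 125/12  ,  98, 524.82, 555.28,901 ]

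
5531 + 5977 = 11508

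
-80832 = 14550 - 95382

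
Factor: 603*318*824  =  158005296  =  2^4*3^3*53^1 * 67^1*103^1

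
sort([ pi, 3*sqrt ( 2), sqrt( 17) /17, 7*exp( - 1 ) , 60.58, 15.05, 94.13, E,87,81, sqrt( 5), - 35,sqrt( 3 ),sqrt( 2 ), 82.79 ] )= [- 35,sqrt(17 )/17  ,  sqrt(2), sqrt( 3 ), sqrt( 5), 7* exp(-1)  ,  E, pi, 3*sqrt( 2), 15.05,  60.58,81, 82.79,  87, 94.13]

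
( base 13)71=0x5C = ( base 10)92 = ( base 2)1011100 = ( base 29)35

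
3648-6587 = - 2939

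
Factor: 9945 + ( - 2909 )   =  2^2*1759^1 = 7036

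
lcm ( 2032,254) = 2032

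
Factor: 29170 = 2^1*5^1 * 2917^1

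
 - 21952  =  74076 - 96028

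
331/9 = 331/9=36.78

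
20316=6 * 3386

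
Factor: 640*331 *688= 2^11 * 5^1*43^1*331^1=145745920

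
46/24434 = 23/12217 = 0.00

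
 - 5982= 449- 6431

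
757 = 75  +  682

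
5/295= 1/59 = 0.02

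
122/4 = 61/2 = 30.50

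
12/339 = 4/113= 0.04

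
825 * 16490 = 13604250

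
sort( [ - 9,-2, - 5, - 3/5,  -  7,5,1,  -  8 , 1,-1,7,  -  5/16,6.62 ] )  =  [  -  9 , - 8,-7  , - 5, - 2,-1 , - 3/5, - 5/16,1, 1, 5,6.62, 7]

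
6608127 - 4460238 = 2147889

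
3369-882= 2487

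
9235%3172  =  2891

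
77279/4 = 19319 + 3/4 = 19319.75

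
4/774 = 2/387 =0.01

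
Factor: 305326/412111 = 386/521= 2^1*193^1*521^(  -  1)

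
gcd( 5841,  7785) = 9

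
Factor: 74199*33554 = 2^1*3^1*19^1*883^1*24733^1 = 2489673246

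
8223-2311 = 5912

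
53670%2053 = 292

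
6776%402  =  344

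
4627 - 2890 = 1737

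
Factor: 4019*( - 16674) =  - 2^1*3^1*7^1*397^1*4019^1 = - 67012806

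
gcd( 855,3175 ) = 5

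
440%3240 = 440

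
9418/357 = 554/21 = 26.38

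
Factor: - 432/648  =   - 2/3 = -2^1*3^( - 1) 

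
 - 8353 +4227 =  - 4126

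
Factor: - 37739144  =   - 2^3 * 4717393^1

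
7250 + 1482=8732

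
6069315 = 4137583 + 1931732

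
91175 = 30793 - - 60382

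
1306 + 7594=8900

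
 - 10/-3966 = 5/1983 =0.00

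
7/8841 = 1/1263 = 0.00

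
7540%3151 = 1238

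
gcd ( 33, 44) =11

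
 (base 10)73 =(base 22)37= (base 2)1001001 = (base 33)27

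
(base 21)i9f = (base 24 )e36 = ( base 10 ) 8142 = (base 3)102011120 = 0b1111111001110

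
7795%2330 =805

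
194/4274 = 97/2137 = 0.05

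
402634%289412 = 113222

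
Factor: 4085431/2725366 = 583633/389338 =2^(- 1 )*53^( - 1 )*149^1*3673^( - 1 )*3917^1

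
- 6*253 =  - 1518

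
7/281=7/281 = 0.02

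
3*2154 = 6462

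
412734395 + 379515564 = 792249959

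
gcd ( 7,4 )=1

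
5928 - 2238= 3690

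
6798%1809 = 1371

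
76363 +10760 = 87123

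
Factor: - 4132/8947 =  - 2^2*23^ ( -1 )*389^(-1 )*1033^1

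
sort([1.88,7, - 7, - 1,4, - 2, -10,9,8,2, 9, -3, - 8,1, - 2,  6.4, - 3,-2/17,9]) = [ - 10, - 8,-7 ,-3,-3,-2, -2, - 1, - 2/17,1 , 1.88,2,4,6.4,  7,8,9, 9,9 ] 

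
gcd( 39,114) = 3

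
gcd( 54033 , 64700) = 1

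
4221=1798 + 2423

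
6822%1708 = 1698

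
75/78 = 25/26 = 0.96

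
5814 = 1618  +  4196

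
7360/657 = 7360/657 = 11.20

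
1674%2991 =1674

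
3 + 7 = 10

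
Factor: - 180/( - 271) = 2^2*3^2*5^1*271^( - 1) 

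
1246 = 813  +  433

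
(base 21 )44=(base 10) 88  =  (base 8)130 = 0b1011000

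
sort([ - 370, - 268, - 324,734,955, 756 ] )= [ - 370, - 324, - 268,734,756,955] 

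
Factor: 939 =3^1*313^1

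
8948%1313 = 1070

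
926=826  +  100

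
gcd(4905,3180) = 15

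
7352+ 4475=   11827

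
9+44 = 53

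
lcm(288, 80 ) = 1440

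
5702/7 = 814+4/7 = 814.57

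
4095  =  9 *455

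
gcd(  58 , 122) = 2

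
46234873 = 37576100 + 8658773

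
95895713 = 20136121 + 75759592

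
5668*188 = 1065584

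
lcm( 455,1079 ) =37765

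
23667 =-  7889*( - 3)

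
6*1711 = 10266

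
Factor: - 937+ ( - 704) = -1641  =  - 3^1 *547^1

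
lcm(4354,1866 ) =13062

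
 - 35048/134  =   - 262 + 30/67 = - 261.55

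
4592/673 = 4592/673= 6.82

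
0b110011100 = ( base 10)412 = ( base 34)C4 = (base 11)345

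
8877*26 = 230802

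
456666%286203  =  170463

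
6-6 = 0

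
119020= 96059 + 22961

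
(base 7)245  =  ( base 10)131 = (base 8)203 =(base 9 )155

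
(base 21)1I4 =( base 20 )213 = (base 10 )823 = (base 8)1467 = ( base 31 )qh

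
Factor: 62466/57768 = 359/332 = 2^( - 2)*83^ ( - 1)*359^1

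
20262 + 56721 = 76983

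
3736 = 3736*1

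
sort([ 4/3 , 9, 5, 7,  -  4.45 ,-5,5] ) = [  -  5, - 4.45, 4/3, 5, 5, 7,  9]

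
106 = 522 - 416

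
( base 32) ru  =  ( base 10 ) 894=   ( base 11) 743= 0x37E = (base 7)2415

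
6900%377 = 114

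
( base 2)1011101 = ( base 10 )93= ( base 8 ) 135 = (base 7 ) 162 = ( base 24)3l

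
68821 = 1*68821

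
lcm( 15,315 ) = 315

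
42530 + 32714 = 75244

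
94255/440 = 18851/88=214.22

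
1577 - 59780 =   -  58203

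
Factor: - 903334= -2^1*451667^1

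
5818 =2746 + 3072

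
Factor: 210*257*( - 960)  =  -2^7 * 3^2*5^2*7^1*257^1 = -  51811200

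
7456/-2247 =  - 7456/2247 =- 3.32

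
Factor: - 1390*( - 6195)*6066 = 2^2*3^3 * 5^2*7^1*59^1*139^1*337^1 = 52234629300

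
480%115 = 20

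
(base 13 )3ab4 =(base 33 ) 7OD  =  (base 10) 8428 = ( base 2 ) 10000011101100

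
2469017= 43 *57419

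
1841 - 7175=-5334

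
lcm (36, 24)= 72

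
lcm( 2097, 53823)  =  161469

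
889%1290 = 889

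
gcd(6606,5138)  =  734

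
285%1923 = 285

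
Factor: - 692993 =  - 7^1*98999^1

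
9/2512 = 9/2512 = 0.00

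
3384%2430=954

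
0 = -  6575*0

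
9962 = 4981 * 2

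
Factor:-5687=  -  11^2*47^1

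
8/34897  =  8/34897 =0.00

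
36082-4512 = 31570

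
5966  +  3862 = 9828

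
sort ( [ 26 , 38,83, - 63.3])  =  [ - 63.3,26,38,83 ]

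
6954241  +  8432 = 6962673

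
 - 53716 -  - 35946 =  - 17770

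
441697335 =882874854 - 441177519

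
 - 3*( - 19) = 57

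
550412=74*7438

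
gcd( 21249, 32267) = 787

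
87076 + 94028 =181104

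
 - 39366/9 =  - 4374 = - 4374.00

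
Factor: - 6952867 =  - 6952867^1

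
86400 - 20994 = 65406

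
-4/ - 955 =4/955  =  0.00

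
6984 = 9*776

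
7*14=98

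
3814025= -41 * ( - 93025) 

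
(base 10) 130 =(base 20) 6A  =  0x82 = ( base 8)202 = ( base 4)2002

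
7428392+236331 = 7664723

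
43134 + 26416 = 69550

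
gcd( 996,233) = 1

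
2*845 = 1690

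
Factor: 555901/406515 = 841/615 = 3^( - 1) * 5^( - 1)* 29^2 * 41^( - 1 )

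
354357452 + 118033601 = 472391053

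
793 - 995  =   - 202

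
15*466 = 6990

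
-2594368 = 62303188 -64897556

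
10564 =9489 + 1075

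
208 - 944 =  - 736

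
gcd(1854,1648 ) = 206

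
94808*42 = 3981936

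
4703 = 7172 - 2469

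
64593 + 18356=82949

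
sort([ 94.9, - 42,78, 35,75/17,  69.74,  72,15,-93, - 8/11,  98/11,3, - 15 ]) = [ - 93, - 42,  -  15, - 8/11,  3,75/17 , 98/11,15,35,  69.74, 72,78,94.9] 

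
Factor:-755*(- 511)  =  385805  =  5^1*7^1*73^1 * 151^1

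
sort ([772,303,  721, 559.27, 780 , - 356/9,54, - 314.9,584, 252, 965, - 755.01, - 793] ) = [-793, - 755.01, - 314.9, -356/9,54, 252,303,559.27,584, 721, 772, 780, 965]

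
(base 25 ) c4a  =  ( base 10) 7610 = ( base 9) 11385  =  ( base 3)101102212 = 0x1DBA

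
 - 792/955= - 1 + 163/955 = -0.83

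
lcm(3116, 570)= 46740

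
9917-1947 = 7970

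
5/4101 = 5/4101 = 0.00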